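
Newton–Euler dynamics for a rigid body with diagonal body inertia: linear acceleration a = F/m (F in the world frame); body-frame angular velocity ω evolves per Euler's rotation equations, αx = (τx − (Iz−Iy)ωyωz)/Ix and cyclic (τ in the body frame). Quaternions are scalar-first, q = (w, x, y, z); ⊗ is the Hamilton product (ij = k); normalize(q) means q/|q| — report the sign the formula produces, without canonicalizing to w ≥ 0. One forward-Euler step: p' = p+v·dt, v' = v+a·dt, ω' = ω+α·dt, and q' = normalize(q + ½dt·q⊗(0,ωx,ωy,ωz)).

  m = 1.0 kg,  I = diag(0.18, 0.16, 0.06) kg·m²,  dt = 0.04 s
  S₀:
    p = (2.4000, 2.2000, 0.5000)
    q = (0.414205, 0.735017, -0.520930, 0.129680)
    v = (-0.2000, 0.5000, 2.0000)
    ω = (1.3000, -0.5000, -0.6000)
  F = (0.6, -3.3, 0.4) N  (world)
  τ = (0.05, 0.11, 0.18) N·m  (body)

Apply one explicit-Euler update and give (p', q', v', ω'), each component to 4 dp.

p' = (2.3920, 2.2200, 0.5800)
q' = (0.3913, 0.7530, -0.5126, 0.1308)
v' = (-0.1760, 0.3680, 2.0160)
ω' = (1.3178, -0.4491, -0.4887)

a = F/m = (0.6000, -3.3000, 0.4000)
new position p' = (2.3920, 2.2200, 0.5800)
v + (F/m)dt = (-0.1760, 0.3680, 2.0160)
ω×(Iω) gyroscopic = (-0.0300, -0.0936, 0.0130)
(τ − ω×Iω)/I = (0.4444, 1.2725, 2.7833)
ω' = ω + α·dt = (1.3178, -0.4491, -0.4887)
Hamilton product q⊗(0,ω) = (-1.1381791, 0.9158645, 0.4024917, 0.0611775)
updated quaternion q' = (0.3913, 0.7530, -0.5126, 0.1308)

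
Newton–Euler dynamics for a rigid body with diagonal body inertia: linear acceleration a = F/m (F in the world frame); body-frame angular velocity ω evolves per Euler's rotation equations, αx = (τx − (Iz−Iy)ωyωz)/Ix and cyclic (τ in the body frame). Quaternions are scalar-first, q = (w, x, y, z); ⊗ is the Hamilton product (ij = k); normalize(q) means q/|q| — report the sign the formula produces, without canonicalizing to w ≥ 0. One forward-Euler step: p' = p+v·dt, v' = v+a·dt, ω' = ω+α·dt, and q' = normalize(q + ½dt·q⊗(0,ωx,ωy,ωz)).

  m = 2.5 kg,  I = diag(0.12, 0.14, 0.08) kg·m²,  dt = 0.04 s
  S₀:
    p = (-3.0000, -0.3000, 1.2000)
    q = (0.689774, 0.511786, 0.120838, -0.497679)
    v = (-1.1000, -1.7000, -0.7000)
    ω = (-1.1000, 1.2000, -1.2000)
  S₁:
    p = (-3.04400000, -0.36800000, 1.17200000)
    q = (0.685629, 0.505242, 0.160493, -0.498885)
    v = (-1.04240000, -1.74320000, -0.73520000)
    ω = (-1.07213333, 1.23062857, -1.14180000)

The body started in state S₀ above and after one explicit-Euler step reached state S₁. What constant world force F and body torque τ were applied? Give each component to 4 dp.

F = (3.6000, -2.7000, -2.2000)
τ = (0.1700, 0.1600, 0.0900)

ω₁ − ω₀ = (0.02786667, 0.03062857, 0.05820000)
ω₀×(Iω₀) = (0.0864, 0.0528, -0.0264)
I·α + gyro = (0.1700, 0.1600, 0.0900)
velocity change Δv = (0.05760000, -0.04320000, -0.03520000)
F = m·Δv/dt = (3.6000, -2.7000, -2.2000)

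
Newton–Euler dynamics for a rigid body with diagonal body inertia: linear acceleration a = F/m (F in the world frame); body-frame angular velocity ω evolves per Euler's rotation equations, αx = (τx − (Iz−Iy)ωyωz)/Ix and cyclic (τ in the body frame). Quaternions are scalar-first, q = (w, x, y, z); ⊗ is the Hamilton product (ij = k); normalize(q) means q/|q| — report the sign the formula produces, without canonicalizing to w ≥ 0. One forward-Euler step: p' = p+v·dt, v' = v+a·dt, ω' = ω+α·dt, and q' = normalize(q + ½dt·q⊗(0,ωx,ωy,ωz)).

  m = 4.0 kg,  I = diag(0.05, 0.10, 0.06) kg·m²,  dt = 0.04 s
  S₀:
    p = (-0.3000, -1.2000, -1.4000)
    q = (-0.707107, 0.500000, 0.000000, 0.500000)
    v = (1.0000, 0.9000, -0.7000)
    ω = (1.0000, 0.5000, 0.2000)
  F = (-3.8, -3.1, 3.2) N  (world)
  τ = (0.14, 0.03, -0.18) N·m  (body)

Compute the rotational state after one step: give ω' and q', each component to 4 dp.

ω' = (1.1152, 0.5128, 0.0633)
q' = (-0.7189, 0.4807, 0.0009, 0.5020)

angular accel α = (2.8800, 0.3200, -3.4167)
ω' = ω + α·dt = (1.1152, 0.5128, 0.0633)
2q̇ = q⊗(0,ω) = (-0.6000000, -0.9571070, 0.0464465, 0.1085786)
q + ½dt·q⊗(0,ω), renormalized = (-0.7189, 0.4807, 0.0009, 0.5020)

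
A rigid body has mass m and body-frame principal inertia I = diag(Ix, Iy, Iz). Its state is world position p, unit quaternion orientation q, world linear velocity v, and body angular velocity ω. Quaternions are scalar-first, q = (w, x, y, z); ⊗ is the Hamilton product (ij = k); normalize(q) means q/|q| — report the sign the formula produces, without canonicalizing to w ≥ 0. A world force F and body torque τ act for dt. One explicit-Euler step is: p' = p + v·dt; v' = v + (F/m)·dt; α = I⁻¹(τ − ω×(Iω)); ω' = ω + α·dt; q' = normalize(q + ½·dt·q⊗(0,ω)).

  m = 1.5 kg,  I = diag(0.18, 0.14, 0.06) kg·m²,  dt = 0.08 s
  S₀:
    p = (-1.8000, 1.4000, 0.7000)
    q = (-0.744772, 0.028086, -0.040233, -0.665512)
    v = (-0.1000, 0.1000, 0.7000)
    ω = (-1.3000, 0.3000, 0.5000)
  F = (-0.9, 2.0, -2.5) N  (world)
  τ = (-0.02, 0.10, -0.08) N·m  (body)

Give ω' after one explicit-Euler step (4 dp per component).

ω×(Iω) gyroscopic = (-0.0120, -0.0780, 0.0156)
(τ − ω×Iω)/I = (-0.0444, 1.2714, -1.5933)
new body rate ω' = (-1.3036, 0.4017, 0.3725)

ω' = (-1.3036, 0.4017, 0.3725)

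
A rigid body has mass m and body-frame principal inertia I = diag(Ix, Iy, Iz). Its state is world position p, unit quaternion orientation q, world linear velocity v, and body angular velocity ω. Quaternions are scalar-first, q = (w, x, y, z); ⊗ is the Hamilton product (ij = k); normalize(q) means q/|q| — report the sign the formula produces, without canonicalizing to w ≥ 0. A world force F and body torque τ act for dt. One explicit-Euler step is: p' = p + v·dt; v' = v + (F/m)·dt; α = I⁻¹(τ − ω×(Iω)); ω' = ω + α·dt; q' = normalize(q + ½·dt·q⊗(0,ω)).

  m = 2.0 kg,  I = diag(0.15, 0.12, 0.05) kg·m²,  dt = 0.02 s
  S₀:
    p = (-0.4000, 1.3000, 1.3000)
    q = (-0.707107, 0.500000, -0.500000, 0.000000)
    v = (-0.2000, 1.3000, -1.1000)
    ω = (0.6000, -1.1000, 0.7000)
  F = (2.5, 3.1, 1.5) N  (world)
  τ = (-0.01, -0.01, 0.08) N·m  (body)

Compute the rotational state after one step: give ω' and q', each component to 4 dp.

ω' = (0.5915, -1.1087, 0.7241)
q' = (-0.7155, 0.4922, -0.4957, -0.0074)

(τ − ω×Iω)/I = (-0.4260, -0.4333, 1.2040)
ω' = ω + α·dt = (0.5915, -1.1087, 0.7241)
q⊗(0,ω) = (-0.8500000, -0.7742642, 0.4278177, -0.7449749)
q' = normalize(q + ½dt·q⊗(0,ω)) = (-0.7155, 0.4922, -0.4957, -0.0074)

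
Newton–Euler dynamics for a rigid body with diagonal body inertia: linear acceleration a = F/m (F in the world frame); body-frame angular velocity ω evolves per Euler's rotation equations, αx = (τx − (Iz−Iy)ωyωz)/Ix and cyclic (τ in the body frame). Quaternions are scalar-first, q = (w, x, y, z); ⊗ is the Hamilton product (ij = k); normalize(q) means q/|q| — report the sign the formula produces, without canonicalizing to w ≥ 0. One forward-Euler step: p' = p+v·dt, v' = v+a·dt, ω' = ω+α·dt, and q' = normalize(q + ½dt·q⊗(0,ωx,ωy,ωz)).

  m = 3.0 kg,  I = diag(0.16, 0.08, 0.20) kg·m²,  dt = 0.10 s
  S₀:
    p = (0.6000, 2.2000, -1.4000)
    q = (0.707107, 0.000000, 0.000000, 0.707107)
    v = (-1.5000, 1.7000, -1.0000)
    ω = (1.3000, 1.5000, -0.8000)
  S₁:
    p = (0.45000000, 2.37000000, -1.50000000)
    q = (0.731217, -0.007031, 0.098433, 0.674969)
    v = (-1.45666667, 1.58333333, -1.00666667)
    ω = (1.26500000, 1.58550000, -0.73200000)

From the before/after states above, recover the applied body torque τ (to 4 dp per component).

τ = (-0.2000, 0.1100, -0.0200)

rate change Δω = (-0.03500000, 0.08550000, 0.06800000)
ω₀×(Iω₀) = (-0.1440, 0.0416, -0.1560)
τ = I·(Δω/dt) + ω₀×(Iω₀) = (-0.2000, 0.1100, -0.0200)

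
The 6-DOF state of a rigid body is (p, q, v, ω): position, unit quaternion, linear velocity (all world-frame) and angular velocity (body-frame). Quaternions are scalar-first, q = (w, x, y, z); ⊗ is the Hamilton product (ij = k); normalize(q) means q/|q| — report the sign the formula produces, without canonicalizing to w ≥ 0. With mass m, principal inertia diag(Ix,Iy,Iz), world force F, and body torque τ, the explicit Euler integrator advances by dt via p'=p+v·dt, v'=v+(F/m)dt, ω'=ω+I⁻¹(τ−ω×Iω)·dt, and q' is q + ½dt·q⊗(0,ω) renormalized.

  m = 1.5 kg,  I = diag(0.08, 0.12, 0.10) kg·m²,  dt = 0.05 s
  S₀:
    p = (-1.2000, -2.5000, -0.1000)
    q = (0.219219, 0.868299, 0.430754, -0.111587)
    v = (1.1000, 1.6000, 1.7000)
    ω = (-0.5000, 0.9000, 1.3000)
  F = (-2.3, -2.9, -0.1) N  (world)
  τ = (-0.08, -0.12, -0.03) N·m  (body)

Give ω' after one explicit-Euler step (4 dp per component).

ω' = (-0.5354, 0.8446, 1.2940)

angular accel α = (-0.7075, -1.1083, -0.1200)
ω + α·dt = (-0.5354, 0.8446, 1.2940)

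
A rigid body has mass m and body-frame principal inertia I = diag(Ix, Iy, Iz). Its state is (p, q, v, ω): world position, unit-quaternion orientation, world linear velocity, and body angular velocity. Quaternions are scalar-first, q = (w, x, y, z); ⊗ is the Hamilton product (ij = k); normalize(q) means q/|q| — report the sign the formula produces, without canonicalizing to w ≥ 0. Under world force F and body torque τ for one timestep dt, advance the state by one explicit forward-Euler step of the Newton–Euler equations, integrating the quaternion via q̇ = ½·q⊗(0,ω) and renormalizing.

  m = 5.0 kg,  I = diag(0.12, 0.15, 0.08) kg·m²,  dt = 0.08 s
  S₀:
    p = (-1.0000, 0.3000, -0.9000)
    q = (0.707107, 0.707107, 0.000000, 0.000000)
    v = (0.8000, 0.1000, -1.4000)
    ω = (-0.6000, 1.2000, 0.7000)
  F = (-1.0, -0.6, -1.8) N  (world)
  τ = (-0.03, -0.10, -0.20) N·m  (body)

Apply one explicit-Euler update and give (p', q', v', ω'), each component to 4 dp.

a = (-0.2000, -0.1200, -0.3600)
p + v·dt = (-0.9360, 0.3080, -1.0120)
v' = v + a·dt = (0.7840, 0.0904, -1.4288)
precession coupling ω×(Iω) = (-0.0588, -0.0168, -0.0216)
(τ − ω×Iω)/I = (0.2400, -0.5547, -2.2300)
new body rate ω' = (-0.5808, 1.1556, 0.5216)
Hamilton product q⊗(0,ω) = (0.4242642, -0.4242642, 0.3535535, 1.3435033)
q' = normalize(q + ½dt·q⊗(0,ω)) = (0.7228, 0.6889, 0.0141, 0.0536)

p' = (-0.9360, 0.3080, -1.0120)
q' = (0.7228, 0.6889, 0.0141, 0.0536)
v' = (0.7840, 0.0904, -1.4288)
ω' = (-0.5808, 1.1556, 0.5216)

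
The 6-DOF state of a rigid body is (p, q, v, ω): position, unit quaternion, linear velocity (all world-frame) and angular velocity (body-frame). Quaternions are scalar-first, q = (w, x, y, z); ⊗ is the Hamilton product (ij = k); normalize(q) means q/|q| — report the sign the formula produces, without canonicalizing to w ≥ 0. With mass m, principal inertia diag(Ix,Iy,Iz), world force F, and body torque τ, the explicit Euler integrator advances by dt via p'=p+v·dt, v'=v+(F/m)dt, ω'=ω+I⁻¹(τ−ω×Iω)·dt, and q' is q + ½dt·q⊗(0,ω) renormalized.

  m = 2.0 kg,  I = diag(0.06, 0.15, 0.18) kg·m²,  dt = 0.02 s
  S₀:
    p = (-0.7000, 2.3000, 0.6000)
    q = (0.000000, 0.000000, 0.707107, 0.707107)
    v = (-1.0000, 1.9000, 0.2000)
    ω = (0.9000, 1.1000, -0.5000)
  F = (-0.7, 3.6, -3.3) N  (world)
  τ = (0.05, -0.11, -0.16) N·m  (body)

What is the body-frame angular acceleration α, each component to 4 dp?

α = (1.1083, -1.0933, -1.3839)

gyro term ω×Iω = (-0.0165, 0.0540, 0.0891)
angular accel α = (1.1083, -1.0933, -1.3839)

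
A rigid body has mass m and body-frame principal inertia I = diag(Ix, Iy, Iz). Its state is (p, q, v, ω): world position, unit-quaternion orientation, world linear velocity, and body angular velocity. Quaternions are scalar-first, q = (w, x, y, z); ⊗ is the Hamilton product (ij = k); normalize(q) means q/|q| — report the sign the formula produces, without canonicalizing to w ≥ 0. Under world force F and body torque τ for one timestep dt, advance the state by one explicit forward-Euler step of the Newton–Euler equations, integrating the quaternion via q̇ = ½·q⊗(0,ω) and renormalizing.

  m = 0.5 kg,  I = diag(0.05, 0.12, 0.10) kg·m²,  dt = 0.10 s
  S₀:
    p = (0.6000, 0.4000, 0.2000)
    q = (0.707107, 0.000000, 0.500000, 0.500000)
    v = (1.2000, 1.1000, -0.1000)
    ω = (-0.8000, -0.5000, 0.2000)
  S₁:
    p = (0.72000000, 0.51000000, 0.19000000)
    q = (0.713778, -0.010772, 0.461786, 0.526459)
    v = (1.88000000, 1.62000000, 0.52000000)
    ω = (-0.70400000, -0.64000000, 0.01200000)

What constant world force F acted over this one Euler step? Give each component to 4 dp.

v₁ − v₀ = (0.68000000, 0.52000000, 0.62000000)
F = m·Δv/dt = (3.4000, 2.6000, 3.1000)

F = (3.4000, 2.6000, 3.1000)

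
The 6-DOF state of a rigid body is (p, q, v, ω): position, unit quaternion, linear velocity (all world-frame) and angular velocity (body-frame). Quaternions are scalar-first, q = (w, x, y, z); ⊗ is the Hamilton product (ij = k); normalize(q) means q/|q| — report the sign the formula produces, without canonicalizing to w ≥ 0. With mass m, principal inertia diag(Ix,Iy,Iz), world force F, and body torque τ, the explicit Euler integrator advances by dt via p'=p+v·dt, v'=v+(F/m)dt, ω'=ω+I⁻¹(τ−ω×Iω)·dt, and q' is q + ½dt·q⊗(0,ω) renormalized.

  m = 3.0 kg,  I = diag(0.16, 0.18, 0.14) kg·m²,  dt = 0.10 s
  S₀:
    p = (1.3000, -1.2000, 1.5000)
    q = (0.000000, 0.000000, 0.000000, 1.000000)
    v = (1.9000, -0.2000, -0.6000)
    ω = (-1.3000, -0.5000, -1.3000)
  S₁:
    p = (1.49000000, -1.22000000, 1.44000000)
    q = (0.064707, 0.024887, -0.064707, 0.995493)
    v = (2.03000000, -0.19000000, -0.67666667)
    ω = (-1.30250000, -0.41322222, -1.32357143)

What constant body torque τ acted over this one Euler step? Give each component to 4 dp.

τ = (-0.0300, 0.1900, -0.0200)

rate change Δω = (-0.00250000, 0.08677778, -0.02357143)
precession coupling = (-0.0260, 0.0338, 0.0130)
I·α + gyro = (-0.0300, 0.1900, -0.0200)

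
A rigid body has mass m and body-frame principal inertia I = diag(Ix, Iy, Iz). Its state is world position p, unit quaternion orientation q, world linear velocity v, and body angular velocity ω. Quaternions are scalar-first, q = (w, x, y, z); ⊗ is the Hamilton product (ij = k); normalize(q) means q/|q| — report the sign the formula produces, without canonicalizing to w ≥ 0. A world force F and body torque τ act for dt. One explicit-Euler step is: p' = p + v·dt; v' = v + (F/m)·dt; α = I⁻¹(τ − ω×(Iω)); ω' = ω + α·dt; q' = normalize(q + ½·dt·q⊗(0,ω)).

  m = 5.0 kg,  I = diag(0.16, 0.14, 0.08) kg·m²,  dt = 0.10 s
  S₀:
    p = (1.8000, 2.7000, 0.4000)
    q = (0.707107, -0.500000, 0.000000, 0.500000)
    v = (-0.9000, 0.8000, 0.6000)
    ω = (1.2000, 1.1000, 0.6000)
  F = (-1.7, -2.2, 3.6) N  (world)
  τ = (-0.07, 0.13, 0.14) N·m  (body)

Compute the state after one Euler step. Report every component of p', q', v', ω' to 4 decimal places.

p + v·dt = (1.7100, 2.7800, 0.4600)
v' = v + a·dt = (-0.9340, 0.7560, 0.6720)
gyro term ω×Iω = (-0.0396, 0.0576, -0.0264)
angular accel α = (-0.1900, 0.5171, 2.0800)
new body rate ω' = (1.1810, 1.1517, 0.8080)
q⊗(0,ω) = (0.3000000, 0.2985284, 1.6778177, -0.1257358)
updated quaternion q' = (0.7194, -0.4833, 0.0836, 0.4919)

p' = (1.7100, 2.7800, 0.4600)
q' = (0.7194, -0.4833, 0.0836, 0.4919)
v' = (-0.9340, 0.7560, 0.6720)
ω' = (1.1810, 1.1517, 0.8080)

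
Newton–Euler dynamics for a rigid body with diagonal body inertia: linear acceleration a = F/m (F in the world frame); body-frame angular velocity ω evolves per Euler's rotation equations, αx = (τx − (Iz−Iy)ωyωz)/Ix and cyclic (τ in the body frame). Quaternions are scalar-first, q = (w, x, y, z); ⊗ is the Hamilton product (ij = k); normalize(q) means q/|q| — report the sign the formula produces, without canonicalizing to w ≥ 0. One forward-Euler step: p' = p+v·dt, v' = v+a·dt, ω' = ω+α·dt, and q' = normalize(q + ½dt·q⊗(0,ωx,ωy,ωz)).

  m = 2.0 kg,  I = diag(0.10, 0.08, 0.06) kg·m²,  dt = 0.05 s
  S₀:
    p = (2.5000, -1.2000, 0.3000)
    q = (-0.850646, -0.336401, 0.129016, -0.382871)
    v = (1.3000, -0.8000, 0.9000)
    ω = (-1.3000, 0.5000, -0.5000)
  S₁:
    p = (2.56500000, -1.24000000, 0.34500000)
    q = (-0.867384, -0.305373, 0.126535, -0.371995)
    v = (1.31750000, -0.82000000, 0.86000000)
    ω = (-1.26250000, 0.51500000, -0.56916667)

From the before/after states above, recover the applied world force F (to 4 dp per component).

Δv = v₁−v₀ = (0.01750000, -0.02000000, -0.04000000)
m·(v₁−v₀)/dt = (0.7000, -0.8000, -1.6000)

F = (0.7000, -0.8000, -1.6000)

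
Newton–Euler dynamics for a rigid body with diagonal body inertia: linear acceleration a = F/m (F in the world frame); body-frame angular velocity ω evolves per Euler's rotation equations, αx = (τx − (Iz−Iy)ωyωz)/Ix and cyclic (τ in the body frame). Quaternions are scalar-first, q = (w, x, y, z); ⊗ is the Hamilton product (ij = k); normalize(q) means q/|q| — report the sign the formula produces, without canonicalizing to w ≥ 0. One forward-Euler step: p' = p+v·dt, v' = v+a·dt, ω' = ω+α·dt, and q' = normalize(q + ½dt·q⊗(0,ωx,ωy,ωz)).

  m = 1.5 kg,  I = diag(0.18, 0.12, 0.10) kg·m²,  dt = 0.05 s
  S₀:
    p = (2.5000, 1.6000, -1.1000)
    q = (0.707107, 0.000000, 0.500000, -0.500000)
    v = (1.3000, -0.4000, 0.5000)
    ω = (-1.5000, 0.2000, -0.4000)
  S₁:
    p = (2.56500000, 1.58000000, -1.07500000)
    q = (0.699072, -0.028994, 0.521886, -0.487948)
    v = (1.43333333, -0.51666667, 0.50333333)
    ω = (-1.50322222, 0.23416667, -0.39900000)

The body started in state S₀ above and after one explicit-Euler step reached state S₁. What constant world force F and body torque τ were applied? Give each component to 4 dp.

Δω = ω₁−ω₀ = (-0.00322222, 0.03416667, 0.00100000)
precession coupling = (0.0016, 0.0480, 0.0180)
applied torque τ = (-0.0100, 0.1300, 0.0200)
velocity change Δv = (0.13333333, -0.11666667, 0.00333333)
m·(v₁−v₀)/dt = (4.0000, -3.5000, 0.1000)

F = (4.0000, -3.5000, 0.1000)
τ = (-0.0100, 0.1300, 0.0200)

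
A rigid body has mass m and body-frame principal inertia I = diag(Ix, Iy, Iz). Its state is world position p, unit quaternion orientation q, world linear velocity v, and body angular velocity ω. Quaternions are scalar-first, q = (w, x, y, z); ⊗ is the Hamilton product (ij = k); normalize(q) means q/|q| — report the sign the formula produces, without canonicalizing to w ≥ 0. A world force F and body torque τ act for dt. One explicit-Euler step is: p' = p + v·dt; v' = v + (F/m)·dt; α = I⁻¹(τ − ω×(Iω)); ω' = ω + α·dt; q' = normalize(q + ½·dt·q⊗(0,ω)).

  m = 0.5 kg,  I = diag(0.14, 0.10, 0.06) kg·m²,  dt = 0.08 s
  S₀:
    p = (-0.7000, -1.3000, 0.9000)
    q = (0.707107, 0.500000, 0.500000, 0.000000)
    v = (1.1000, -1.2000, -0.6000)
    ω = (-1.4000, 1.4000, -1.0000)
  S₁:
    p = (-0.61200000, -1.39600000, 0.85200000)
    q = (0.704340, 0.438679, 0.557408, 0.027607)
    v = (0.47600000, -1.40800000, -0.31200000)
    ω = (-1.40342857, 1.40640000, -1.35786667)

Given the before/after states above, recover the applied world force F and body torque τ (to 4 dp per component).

Δv = v₁−v₀ = (-0.62400000, -0.20800000, 0.28800000)
applied force F = (-3.9000, -1.3000, 1.8000)
rate change Δω = (-0.00342857, 0.00640000, -0.35786667)
ω₀×(Iω₀) = (0.0560, 0.1120, 0.0784)
τ = I·(Δω/dt) + ω₀×(Iω₀) = (0.0500, 0.1200, -0.1900)

F = (-3.9000, -1.3000, 1.8000)
τ = (0.0500, 0.1200, -0.1900)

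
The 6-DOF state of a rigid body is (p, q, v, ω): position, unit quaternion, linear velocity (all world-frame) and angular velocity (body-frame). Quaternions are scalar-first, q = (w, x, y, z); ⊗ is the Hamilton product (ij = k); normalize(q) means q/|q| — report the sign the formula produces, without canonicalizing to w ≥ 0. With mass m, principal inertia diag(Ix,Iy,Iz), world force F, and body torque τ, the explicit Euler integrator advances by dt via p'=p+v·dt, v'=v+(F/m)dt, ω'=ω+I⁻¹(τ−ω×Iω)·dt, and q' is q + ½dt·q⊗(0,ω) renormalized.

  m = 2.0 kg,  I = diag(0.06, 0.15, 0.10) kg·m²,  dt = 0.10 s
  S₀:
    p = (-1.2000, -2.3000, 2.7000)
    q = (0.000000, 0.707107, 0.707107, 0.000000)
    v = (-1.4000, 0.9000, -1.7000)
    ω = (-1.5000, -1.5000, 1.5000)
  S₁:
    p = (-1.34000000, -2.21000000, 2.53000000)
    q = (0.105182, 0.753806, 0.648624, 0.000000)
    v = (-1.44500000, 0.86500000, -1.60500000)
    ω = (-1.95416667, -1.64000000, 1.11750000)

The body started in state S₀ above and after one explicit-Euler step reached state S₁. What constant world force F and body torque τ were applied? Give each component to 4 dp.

velocity change Δv = (-0.04500000, -0.03500000, 0.09500000)
F = m·Δv/dt = (-0.9000, -0.7000, 1.9000)
ω₁ − ω₀ = (-0.45416667, -0.14000000, -0.38250000)
τ = I·(Δω/dt) + ω₀×(Iω₀) = (-0.1600, -0.1200, -0.1800)

F = (-0.9000, -0.7000, 1.9000)
τ = (-0.1600, -0.1200, -0.1800)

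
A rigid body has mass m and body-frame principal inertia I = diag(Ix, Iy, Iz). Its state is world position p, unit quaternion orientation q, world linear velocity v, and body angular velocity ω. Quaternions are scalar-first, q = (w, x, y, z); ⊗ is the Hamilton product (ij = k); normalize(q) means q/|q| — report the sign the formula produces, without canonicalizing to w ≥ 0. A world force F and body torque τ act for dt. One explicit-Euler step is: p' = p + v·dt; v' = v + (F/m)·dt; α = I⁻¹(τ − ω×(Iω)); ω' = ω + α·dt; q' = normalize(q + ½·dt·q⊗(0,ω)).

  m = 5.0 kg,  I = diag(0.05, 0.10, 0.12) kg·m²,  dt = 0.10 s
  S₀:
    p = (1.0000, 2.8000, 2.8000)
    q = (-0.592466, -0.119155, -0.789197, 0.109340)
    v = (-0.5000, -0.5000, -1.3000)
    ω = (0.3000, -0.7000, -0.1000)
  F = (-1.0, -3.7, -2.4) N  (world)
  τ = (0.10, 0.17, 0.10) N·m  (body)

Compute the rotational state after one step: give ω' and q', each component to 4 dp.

ω×(Iω) gyroscopic = (0.0014, 0.0021, -0.0105)
angular accel α = (1.9720, 1.6790, 0.9208)
ω + α·dt = (0.4972, -0.5321, -0.0079)
q⊗(0,ω) = (-0.5057574, -0.0222821, 0.4356127, 0.3794142)
updated quaternion q' = (-0.6173, -0.1202, -0.7669, 0.1282)

ω' = (0.4972, -0.5321, -0.0079)
q' = (-0.6173, -0.1202, -0.7669, 0.1282)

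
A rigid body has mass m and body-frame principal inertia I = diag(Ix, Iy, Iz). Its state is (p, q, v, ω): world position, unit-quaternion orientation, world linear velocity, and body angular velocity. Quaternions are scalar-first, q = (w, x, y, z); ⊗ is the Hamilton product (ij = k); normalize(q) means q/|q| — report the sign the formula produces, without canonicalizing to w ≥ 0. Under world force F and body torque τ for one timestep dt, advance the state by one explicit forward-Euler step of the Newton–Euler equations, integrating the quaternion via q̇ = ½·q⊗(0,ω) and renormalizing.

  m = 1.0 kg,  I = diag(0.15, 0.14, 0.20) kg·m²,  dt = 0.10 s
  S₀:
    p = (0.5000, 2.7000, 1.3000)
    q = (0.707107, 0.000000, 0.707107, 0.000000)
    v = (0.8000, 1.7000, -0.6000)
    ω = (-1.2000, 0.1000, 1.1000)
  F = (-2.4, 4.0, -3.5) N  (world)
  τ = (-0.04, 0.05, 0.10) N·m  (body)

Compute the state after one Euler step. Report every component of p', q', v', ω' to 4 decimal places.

angular accel α = (-0.3107, -0.1143, 0.4940)
ω' = ω + α·dt = (-1.2311, 0.0886, 1.1494)
q⊗(0,ω) = (-0.0707107, -0.0707107, 0.0707107, 1.6263461)
updated quaternion q' = (0.7012, -0.0035, 0.7083, 0.0810)
p + v·dt = (0.5800, 2.8700, 1.2400)
v' = v + a·dt = (0.5600, 2.1000, -0.9500)

p' = (0.5800, 2.8700, 1.2400)
q' = (0.7012, -0.0035, 0.7083, 0.0810)
v' = (0.5600, 2.1000, -0.9500)
ω' = (-1.2311, 0.0886, 1.1494)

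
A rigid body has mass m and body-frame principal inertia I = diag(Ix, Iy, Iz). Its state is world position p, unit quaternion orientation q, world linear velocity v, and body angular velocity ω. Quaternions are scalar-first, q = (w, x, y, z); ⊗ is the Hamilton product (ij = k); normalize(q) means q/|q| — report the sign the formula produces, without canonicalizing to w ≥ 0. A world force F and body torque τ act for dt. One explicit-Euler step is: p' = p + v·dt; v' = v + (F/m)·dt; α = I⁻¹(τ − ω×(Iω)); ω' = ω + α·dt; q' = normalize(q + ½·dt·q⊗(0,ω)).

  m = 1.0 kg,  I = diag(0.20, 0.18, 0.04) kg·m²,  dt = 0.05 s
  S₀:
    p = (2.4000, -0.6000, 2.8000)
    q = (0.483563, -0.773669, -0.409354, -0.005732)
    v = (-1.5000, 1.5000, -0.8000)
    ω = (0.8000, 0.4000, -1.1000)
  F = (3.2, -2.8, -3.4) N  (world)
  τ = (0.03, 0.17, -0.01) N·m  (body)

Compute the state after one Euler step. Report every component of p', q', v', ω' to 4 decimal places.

linear accel F/m = (3.2000, -2.8000, -3.4000)
new position p' = (2.3250, -0.5250, 2.7600)
v' = v + a·dt = (-1.3400, 1.3600, -0.9700)
precession coupling ω×(Iω) = (0.0616, -0.1408, -0.0064)
(τ − ω×Iω)/I = (-0.1580, 1.7267, -0.0900)
ω + α·dt = (0.7921, 0.4863, -1.1045)
2q̇ = q⊗(0,ω) = (0.7763716, 0.8394326, -0.6621963, -0.5139037)
updated quaternion q' = (0.5027, -0.7522, -0.4256, -0.0186)

p' = (2.3250, -0.5250, 2.7600)
q' = (0.5027, -0.7522, -0.4256, -0.0186)
v' = (-1.3400, 1.3600, -0.9700)
ω' = (0.7921, 0.4863, -1.1045)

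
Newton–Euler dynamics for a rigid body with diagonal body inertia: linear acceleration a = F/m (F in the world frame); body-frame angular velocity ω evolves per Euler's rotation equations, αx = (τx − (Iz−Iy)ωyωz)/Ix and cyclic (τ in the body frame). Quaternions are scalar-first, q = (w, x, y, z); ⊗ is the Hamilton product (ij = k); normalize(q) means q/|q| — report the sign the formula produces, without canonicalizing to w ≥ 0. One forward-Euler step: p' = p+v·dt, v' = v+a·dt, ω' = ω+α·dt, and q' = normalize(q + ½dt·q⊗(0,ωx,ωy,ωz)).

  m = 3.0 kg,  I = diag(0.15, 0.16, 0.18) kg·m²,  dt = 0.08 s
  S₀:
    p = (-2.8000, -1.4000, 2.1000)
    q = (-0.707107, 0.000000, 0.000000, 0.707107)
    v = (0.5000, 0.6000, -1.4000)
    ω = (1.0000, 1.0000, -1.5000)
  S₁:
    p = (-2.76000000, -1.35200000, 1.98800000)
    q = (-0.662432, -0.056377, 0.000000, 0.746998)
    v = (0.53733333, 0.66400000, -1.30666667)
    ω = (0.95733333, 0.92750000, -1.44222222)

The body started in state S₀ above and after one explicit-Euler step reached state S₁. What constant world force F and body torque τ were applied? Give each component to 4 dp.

F = (1.4000, 2.4000, 3.5000)
τ = (-0.1100, -0.1000, 0.1400)

v₁ − v₀ = (0.03733333, 0.06400000, 0.09333333)
applied force F = (1.4000, 2.4000, 3.5000)
ω₁ − ω₀ = (-0.04266667, -0.07250000, 0.05777778)
gyro term ω₀×Iω₀ = (-0.0300, 0.0450, 0.0100)
I·α + gyro = (-0.1100, -0.1000, 0.1400)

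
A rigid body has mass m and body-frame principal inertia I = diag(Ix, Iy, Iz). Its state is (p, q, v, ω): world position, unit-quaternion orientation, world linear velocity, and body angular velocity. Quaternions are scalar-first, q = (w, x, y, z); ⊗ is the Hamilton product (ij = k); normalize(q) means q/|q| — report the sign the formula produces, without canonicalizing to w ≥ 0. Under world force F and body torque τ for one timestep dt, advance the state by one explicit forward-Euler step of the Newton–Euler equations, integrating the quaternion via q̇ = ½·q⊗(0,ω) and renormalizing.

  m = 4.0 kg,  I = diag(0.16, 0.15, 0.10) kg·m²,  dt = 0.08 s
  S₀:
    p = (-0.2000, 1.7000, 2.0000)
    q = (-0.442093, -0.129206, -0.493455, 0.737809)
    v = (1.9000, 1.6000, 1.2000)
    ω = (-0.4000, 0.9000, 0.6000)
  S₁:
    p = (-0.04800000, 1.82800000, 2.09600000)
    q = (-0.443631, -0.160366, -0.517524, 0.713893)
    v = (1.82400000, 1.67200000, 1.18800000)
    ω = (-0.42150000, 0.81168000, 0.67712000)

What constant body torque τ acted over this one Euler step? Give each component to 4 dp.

rate change Δω = (-0.02150000, -0.08832000, 0.07712000)
precession coupling = (-0.0270, -0.0144, 0.0036)
τ = I·(Δω/dt) + ω₀×(Iω₀) = (-0.0700, -0.1800, 0.1000)

τ = (-0.0700, -0.1800, 0.1000)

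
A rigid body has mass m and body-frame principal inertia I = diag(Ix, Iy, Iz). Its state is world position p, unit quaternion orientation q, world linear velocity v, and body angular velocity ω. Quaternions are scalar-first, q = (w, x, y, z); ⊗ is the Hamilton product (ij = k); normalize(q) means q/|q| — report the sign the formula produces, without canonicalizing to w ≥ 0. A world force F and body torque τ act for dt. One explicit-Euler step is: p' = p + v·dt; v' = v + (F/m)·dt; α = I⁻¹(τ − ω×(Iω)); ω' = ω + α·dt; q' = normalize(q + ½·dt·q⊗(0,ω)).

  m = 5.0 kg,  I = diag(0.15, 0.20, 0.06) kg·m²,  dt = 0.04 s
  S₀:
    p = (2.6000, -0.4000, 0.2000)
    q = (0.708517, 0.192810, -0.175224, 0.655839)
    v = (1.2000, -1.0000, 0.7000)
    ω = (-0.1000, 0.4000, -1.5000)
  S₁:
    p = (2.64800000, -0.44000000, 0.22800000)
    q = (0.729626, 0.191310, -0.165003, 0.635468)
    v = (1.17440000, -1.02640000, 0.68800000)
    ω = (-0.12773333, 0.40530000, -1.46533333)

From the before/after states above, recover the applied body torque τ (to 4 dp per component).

τ = (-0.0200, 0.0400, 0.0500)

ω₁ − ω₀ = (-0.02773333, 0.00530000, 0.03466667)
ω₀×(Iω₀) = (0.0840, 0.0135, -0.0020)
τ = I·(Δω/dt) + ω₀×(Iω₀) = (-0.0200, 0.0400, 0.0500)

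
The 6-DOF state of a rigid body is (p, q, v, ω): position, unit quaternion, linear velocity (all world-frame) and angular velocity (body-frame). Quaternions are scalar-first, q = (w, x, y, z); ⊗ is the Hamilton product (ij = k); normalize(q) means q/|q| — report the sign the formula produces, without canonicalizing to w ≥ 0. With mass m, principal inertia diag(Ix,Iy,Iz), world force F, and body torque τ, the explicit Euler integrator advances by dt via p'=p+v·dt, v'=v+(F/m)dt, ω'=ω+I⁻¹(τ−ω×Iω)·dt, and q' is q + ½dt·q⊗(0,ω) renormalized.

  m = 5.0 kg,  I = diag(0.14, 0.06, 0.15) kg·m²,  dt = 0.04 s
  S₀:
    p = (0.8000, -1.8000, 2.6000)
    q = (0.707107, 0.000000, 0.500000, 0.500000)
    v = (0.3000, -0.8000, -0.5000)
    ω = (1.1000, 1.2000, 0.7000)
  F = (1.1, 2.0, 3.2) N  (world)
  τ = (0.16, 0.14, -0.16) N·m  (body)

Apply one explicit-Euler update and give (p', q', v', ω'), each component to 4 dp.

p' = (0.8120, -1.8320, 2.5800)
q' = (0.6877, 0.0105, 0.5276, 0.4986)
v' = (0.3088, -0.7840, -0.4744)
ω' = (1.1241, 1.2985, 0.6855)

angular accel α = (0.6029, 2.4617, -0.3627)
new body rate ω' = (1.1241, 1.2985, 0.6855)
Hamilton product q⊗(0,ω) = (-0.9500000, 0.5278177, 1.3985284, -0.0550251)
q' = normalize(q + ½dt·q⊗(0,ω)) = (0.6877, 0.0105, 0.5276, 0.4986)
p' = p + v·dt = (0.8120, -1.8320, 2.5800)
new velocity v' = (0.3088, -0.7840, -0.4744)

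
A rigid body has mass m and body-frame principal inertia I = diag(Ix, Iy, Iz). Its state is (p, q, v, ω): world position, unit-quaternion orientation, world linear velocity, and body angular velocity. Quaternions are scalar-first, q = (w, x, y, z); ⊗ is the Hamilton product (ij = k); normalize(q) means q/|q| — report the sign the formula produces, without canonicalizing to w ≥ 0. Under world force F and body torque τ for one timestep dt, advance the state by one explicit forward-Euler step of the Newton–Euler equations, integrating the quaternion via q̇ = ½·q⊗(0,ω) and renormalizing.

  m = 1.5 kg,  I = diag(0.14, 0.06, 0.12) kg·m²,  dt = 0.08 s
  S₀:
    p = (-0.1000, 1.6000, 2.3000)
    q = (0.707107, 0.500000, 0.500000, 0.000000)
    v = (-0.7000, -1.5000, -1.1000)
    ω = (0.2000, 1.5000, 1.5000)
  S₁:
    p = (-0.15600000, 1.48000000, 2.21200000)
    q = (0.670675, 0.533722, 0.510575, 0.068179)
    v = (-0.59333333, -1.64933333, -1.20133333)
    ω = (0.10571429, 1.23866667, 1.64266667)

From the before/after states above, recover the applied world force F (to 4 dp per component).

F = (2.0000, -2.8000, -1.9000)

velocity change Δv = (0.10666667, -0.14933333, -0.10133333)
applied force F = (2.0000, -2.8000, -1.9000)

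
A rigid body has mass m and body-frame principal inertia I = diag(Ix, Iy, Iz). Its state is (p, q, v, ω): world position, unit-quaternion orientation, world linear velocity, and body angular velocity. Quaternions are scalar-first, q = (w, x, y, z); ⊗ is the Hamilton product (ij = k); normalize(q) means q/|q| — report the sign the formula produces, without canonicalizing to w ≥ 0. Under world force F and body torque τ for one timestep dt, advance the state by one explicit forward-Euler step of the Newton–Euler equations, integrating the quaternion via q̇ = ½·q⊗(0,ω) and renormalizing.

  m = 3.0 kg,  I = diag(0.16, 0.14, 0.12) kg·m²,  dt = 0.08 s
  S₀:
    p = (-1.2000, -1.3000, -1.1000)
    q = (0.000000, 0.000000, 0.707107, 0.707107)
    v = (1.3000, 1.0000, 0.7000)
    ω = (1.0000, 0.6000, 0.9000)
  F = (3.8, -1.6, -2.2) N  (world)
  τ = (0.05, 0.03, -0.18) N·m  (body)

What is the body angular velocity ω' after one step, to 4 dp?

ω×(Iω) gyroscopic = (-0.0108, 0.0360, -0.0120)
α = I⁻¹(τ − ω×Iω) = (0.3800, -0.0429, -1.4000)
ω' = ω + α·dt = (1.0304, 0.5966, 0.7880)

ω' = (1.0304, 0.5966, 0.7880)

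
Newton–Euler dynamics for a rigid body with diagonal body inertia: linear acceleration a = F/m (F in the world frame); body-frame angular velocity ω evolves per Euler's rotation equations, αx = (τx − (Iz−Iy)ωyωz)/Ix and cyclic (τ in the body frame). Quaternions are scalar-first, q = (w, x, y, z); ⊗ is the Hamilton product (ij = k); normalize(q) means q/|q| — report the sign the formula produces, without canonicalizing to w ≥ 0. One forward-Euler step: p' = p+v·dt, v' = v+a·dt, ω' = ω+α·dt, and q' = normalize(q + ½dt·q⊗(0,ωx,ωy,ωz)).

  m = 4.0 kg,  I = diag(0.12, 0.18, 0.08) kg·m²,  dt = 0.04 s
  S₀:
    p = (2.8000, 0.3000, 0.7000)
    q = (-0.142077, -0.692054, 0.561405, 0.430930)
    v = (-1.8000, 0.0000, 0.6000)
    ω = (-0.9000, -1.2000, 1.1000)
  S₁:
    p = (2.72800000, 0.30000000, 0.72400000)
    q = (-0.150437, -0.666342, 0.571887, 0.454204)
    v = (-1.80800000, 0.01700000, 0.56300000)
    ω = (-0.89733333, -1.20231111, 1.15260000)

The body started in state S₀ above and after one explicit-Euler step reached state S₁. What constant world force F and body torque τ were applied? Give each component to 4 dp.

F = (-0.8000, 1.7000, -3.7000)
τ = (0.1400, -0.0500, 0.1700)

Δv = v₁−v₀ = (-0.00800000, 0.01700000, -0.03700000)
m·(v₁−v₀)/dt = (-0.8000, 1.7000, -3.7000)
Δω = ω₁−ω₀ = (0.00266667, -0.00231111, 0.05260000)
precession coupling = (0.1320, -0.0396, 0.0648)
I·α + gyro = (0.1400, -0.0500, 0.1700)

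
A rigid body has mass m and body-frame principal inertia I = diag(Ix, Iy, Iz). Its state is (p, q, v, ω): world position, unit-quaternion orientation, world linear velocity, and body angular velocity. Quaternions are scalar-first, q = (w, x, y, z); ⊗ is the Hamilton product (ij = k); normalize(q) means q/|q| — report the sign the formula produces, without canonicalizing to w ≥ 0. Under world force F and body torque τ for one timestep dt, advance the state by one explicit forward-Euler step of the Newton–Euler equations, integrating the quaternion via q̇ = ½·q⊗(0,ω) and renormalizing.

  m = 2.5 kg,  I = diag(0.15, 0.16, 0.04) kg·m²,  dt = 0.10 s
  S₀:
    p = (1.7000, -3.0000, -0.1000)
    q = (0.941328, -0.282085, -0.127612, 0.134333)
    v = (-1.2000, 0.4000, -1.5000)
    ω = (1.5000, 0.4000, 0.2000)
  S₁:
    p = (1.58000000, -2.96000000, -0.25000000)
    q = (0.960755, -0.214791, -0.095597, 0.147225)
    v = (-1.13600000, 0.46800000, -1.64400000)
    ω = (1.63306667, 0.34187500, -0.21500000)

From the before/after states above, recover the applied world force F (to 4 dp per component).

F = (1.6000, 1.7000, -3.6000)

v₁ − v₀ = (0.06400000, 0.06800000, -0.14400000)
m·(v₁−v₀)/dt = (1.6000, 1.7000, -3.6000)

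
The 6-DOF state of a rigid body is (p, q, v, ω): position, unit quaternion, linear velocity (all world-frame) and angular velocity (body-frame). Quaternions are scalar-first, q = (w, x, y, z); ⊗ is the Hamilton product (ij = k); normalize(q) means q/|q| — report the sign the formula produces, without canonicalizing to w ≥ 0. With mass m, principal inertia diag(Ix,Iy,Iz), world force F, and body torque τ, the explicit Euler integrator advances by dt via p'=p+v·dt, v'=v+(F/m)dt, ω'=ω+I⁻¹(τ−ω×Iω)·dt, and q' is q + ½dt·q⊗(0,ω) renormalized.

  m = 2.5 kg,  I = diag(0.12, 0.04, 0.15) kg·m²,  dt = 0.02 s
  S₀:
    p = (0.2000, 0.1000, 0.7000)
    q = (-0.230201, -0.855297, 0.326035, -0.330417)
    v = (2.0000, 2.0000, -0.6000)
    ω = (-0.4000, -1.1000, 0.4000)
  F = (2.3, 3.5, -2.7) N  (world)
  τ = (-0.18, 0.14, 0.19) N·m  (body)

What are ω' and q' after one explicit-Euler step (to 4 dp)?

ω' = (-0.4219, -1.0324, 0.4300)
q' = (-0.2287, -0.8566, 0.3333, -0.3206)

ω×(Iω) gyroscopic = (-0.0484, 0.0048, -0.0352)
angular accel α = (-1.0967, 3.3800, 1.5013)
ω' = ω + α·dt = (-0.4219, -1.0324, 0.4300)
Hamilton product q⊗(0,ω) = (0.1486865, -0.1409643, 0.7275067, 0.9791603)
updated quaternion q' = (-0.2287, -0.8566, 0.3333, -0.3206)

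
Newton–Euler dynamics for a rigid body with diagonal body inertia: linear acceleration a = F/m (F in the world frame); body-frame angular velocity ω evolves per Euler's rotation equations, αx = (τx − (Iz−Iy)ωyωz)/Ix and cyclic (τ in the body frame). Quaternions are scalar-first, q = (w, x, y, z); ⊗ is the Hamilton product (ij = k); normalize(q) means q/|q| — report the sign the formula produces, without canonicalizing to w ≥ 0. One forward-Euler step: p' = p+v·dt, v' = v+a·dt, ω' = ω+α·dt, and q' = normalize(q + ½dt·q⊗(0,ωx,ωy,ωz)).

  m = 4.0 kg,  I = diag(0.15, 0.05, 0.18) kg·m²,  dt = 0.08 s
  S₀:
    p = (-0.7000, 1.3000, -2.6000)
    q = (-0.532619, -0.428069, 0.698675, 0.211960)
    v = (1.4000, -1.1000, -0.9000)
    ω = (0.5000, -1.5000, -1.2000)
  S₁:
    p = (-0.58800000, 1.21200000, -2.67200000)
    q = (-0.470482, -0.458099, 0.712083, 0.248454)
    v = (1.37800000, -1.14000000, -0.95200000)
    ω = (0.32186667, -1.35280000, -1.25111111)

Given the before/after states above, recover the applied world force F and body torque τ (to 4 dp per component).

F = (-1.1000, -2.0000, -2.6000)
τ = (-0.1000, 0.1100, -0.0400)

ω₁ − ω₀ = (-0.17813333, 0.14720000, -0.05111111)
gyro term ω₀×Iω₀ = (0.2340, 0.0180, 0.0750)
τ = I·(Δω/dt) + ω₀×(Iω₀) = (-0.1000, 0.1100, -0.0400)
velocity change Δv = (-0.02200000, -0.04000000, -0.05200000)
m·(v₁−v₀)/dt = (-1.1000, -2.0000, -2.6000)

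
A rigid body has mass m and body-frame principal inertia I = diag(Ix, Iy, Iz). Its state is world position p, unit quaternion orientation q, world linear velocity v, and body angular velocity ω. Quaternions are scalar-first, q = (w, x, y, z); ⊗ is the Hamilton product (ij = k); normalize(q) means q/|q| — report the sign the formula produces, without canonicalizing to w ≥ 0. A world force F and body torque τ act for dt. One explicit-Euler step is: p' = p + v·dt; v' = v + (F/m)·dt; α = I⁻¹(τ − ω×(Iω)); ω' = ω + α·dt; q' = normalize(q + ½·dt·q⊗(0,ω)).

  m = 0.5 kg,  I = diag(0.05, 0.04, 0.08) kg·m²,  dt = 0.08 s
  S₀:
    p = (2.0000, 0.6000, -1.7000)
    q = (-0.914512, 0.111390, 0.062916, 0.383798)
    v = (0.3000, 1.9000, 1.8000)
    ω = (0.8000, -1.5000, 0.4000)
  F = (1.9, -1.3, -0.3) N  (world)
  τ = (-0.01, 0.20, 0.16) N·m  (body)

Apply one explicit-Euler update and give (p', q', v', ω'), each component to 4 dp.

linear accel F/m = (3.8000, -2.6000, -0.6000)
new position p' = (2.0240, 0.7520, -1.5560)
v + (F/m)dt = (0.6040, 1.6920, 1.7520)
α = I⁻¹(τ − ω×Iω) = (0.2800, 5.2400, 1.8500)
new body rate ω' = (0.8224, -1.0808, 0.5480)
2q̇ = q⊗(0,ω) = (-0.1482572, -0.1307462, 1.6342504, -0.5832226)
updated quaternion q' = (-0.9182, 0.1059, 0.1280, 0.3596)

p' = (2.0240, 0.7520, -1.5560)
q' = (-0.9182, 0.1059, 0.1280, 0.3596)
v' = (0.6040, 1.6920, 1.7520)
ω' = (0.8224, -1.0808, 0.5480)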